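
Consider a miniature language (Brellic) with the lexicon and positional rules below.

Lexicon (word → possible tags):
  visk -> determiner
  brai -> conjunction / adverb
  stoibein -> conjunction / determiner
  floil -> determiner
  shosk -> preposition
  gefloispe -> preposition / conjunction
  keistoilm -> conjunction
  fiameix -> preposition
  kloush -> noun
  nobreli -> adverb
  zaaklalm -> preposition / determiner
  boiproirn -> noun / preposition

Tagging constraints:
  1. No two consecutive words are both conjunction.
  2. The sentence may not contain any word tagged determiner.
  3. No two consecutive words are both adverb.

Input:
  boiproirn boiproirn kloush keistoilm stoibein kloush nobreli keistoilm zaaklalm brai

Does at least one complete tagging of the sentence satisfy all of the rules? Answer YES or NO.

Candidates per position — 1:boiproirn {noun,preposition}; 2:boiproirn {noun,preposition}; 3:kloush {noun}; 4:keistoilm {conjunction}; 5:stoibein {conjunction,determiner}; 6:kloush {noun}; 7:nobreli {adverb}; 8:keistoilm {conjunction}; 9:zaaklalm {preposition,determiner}; 10:brai {conjunction,adverb}.
Every candidate sequence violates at least one rule; no consistent tagging exists.

NO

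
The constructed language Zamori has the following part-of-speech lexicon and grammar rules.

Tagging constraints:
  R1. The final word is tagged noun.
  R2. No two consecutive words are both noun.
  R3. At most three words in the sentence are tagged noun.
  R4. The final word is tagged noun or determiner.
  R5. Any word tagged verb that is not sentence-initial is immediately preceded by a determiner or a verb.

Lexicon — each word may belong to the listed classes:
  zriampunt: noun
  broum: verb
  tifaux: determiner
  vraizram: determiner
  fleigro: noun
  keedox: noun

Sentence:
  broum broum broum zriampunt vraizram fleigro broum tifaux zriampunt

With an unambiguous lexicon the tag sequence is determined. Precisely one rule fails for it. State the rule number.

5

Fixed tagging: verb verb verb noun determiner noun verb determiner noun.
Rule check: R1 holds, R2 holds, R3 holds, R4 holds, R5 violated.
Only rule 5 fails.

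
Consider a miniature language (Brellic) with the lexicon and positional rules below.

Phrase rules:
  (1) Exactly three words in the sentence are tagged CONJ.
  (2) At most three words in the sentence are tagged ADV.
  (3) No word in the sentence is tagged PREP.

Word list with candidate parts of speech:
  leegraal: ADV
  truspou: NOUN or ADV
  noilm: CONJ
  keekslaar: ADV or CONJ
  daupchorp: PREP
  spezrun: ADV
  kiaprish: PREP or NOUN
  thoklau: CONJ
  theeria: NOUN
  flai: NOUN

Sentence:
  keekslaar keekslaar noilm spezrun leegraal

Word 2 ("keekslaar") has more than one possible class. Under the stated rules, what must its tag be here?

CONJ

Candidates per position — 1:keekslaar {ADV,CONJ}; 2:keekslaar {ADV,CONJ}; 3:noilm {CONJ}; 4:spezrun {ADV}; 5:leegraal {ADV}.
Word 1 cannot be ADV — rule 1 would then fail for every completion. It is CONJ.
Word 2 cannot be ADV — rule 1 would then fail for every completion. It is CONJ.
The unique satisfying tagging is: CONJ CONJ CONJ ADV ADV.
Checking: rule 1 ok; rule 2 ok; rule 3 ok.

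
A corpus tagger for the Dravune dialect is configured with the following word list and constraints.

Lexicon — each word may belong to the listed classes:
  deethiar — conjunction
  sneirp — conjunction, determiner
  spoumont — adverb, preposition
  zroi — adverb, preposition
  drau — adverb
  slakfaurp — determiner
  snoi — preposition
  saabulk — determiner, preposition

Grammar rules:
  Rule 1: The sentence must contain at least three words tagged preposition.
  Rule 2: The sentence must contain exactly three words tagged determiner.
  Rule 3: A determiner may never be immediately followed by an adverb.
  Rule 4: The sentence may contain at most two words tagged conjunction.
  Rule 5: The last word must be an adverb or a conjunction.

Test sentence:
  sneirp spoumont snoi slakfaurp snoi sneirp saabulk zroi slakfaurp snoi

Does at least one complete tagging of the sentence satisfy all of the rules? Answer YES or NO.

NO

Candidates per position — 1:sneirp {conjunction,determiner}; 2:spoumont {adverb,preposition}; 3:snoi {preposition}; 4:slakfaurp {determiner}; 5:snoi {preposition}; 6:sneirp {conjunction,determiner}; 7:saabulk {determiner,preposition}; 8:zroi {adverb,preposition}; 9:slakfaurp {determiner}; 10:snoi {preposition}.
Rule 5 cannot be satisfied by any choice of tags from the lexicon.
So there is no consistent tagging.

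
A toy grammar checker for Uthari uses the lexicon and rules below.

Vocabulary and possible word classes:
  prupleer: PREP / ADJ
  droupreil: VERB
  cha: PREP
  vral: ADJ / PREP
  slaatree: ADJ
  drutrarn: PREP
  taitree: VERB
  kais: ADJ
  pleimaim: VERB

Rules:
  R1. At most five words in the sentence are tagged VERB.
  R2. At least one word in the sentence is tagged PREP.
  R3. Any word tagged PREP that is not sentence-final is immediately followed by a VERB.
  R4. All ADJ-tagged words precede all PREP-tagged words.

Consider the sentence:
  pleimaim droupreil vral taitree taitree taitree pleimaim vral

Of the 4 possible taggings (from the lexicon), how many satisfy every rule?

0

Candidates per position — 1:pleimaim {VERB}; 2:droupreil {VERB}; 3:vral {ADJ,PREP}; 4:taitree {VERB}; 5:taitree {VERB}; 6:taitree {VERB}; 7:pleimaim {VERB}; 8:vral {ADJ,PREP}.
There are 4 candidate sequences in total.
Rule 1 cannot be satisfied by any choice of tags from the lexicon.
So there is no consistent tagging.
Count = 0.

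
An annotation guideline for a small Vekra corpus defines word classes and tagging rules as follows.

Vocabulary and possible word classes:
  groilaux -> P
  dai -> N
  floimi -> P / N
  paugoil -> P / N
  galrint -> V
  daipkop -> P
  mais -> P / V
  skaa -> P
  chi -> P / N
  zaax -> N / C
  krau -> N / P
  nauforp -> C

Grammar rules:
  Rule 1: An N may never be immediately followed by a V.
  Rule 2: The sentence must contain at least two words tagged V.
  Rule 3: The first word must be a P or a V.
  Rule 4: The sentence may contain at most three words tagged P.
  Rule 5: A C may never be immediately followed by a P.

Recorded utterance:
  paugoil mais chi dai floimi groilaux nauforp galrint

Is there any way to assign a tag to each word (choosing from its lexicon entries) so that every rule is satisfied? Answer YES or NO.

Candidates per position — 1:paugoil {P,N}; 2:mais {P,V}; 3:chi {P,N}; 4:dai {N}; 5:floimi {P,N}; 6:groilaux {P}; 7:nauforp {C}; 8:galrint {V}.
One satisfying assignment: P V N N N P C V.
Rule-by-rule: rule 1 holds; rule 2 holds; rule 3 holds; rule 4 holds; rule 5 holds.

YES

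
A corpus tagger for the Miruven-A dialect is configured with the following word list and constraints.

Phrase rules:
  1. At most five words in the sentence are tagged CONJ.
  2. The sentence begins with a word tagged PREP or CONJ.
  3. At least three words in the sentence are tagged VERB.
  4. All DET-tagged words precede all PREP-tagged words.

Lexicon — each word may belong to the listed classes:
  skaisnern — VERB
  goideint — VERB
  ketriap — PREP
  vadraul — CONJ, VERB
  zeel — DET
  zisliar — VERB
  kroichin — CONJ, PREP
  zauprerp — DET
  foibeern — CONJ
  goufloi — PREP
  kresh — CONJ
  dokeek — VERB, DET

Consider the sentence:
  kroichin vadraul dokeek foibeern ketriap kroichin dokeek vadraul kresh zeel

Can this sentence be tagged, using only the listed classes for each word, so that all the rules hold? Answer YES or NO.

Candidates per position — 1:kroichin {CONJ,PREP}; 2:vadraul {CONJ,VERB}; 3:dokeek {VERB,DET}; 4:foibeern {CONJ}; 5:ketriap {PREP}; 6:kroichin {CONJ,PREP}; 7:dokeek {VERB,DET}; 8:vadraul {CONJ,VERB}; 9:kresh {CONJ}; 10:zeel {DET}.
Rule 4 cannot be satisfied by any choice of tags from the lexicon.
So there is no consistent tagging.

NO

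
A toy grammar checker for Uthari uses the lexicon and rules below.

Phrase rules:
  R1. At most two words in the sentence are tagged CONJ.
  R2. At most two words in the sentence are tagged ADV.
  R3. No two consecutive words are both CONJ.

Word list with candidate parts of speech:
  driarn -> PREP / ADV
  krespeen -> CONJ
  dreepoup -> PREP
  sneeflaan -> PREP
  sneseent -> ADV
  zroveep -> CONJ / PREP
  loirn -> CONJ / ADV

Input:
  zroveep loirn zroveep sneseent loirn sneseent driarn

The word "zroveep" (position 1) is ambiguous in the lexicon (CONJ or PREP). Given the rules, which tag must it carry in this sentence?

PREP

Candidates per position — 1:zroveep {CONJ,PREP}; 2:loirn {CONJ,ADV}; 3:zroveep {CONJ,PREP}; 4:sneseent {ADV}; 5:loirn {CONJ,ADV}; 6:sneseent {ADV}; 7:driarn {PREP,ADV}.
If word 2 were ADV, no tagging could satisfy rule 2; so word 2 is CONJ.
If word 3 were CONJ, no tagging could satisfy rule 3; so word 3 is PREP.
If word 5 were ADV, no tagging could satisfy rule 2; so word 5 is CONJ.
If word 7 were ADV, no tagging could satisfy rule 2; so word 7 is PREP.
If word 1 were CONJ, no tagging could satisfy rule 1; so word 1 is PREP.
So the tagging must be: PREP CONJ PREP ADV CONJ ADV PREP.
Verifying each rule — rule 1 ok; rule 2 ok; rule 3 ok.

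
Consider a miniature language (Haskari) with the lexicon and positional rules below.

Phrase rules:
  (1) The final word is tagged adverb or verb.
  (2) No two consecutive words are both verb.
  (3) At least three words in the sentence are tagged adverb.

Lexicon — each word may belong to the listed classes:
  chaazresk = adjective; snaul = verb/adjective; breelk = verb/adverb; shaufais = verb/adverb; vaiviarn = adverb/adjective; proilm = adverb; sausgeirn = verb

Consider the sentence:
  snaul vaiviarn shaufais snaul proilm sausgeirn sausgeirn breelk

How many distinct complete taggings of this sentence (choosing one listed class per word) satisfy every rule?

0

Candidates per position — 1:snaul {verb,adjective}; 2:vaiviarn {adverb,adjective}; 3:shaufais {verb,adverb}; 4:snaul {verb,adjective}; 5:proilm {adverb}; 6:sausgeirn {verb}; 7:sausgeirn {verb}; 8:breelk {verb,adverb}.
There are 32 candidate sequences in total.
Rule 2 cannot be satisfied by any choice of tags from the lexicon.
So there is no consistent tagging.
Count = 0.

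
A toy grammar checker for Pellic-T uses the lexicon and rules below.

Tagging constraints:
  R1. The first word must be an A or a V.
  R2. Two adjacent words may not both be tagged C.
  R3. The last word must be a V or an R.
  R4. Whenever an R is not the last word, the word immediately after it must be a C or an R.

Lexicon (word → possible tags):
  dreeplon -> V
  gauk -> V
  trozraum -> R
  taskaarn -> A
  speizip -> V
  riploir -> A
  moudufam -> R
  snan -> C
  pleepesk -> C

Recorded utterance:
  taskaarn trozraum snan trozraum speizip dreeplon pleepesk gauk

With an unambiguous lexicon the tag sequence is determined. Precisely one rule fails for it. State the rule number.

4

Fixed tagging: A R C R V V C V.
Applying the rules: R1 ok, R2 ok, R3 ok, R4 fails.
Only rule 4 fails.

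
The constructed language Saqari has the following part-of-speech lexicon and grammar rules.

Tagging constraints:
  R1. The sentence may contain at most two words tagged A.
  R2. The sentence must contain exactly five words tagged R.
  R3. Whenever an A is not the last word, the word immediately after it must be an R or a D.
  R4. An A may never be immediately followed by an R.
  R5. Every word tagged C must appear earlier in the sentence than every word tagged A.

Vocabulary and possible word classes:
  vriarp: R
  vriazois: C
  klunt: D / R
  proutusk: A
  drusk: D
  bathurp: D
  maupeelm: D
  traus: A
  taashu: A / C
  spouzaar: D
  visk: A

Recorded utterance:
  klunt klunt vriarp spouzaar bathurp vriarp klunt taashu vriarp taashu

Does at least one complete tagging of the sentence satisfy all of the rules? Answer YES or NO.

Candidates per position — 1:klunt {D,R}; 2:klunt {D,R}; 3:vriarp {R}; 4:spouzaar {D}; 5:bathurp {D}; 6:vriarp {R}; 7:klunt {D,R}; 8:taashu {A,C}; 9:vriarp {R}; 10:taashu {A,C}.
One satisfying assignment: D R R D D R R C R A.
Rule-by-rule: rule 1 ok; rule 2 ok; rule 3 ok; rule 4 ok; rule 5 ok.

YES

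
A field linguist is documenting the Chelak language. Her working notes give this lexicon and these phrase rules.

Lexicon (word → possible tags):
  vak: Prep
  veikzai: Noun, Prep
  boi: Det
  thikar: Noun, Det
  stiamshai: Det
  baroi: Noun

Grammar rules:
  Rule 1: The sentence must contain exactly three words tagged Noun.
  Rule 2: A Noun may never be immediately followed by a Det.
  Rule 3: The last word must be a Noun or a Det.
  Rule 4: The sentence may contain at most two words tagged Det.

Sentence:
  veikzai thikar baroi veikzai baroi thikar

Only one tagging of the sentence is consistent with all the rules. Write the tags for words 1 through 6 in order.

Candidates per position — 1:veikzai {Noun,Prep}; 2:thikar {Noun,Det}; 3:baroi {Noun}; 4:veikzai {Noun,Prep}; 5:baroi {Noun}; 6:thikar {Noun,Det}.
At position 6, choosing Det makes rule 2 impossible to satisfy; hence Noun.
At position 1, choosing Noun makes rule 1 impossible to satisfy; hence Prep.
At position 2, choosing Noun makes rule 1 impossible to satisfy; hence Det.
At position 4, choosing Noun makes rule 1 impossible to satisfy; hence Prep.
So the tagging must be: Prep Det Noun Prep Noun Noun.
Verifying each rule — rule 1 ok; rule 2 ok; rule 3 ok; rule 4 ok.

Prep Det Noun Prep Noun Noun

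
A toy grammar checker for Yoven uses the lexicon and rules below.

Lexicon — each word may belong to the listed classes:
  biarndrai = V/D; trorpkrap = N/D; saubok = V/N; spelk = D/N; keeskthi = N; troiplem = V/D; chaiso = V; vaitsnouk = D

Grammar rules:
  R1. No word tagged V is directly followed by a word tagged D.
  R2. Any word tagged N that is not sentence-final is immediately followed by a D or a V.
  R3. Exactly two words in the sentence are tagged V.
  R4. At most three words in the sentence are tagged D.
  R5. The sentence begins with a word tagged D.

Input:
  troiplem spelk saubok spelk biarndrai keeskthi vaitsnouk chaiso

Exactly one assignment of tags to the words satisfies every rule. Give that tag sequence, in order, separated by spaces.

Candidates per position — 1:troiplem {V,D}; 2:spelk {D,N}; 3:saubok {V,N}; 4:spelk {D,N}; 5:biarndrai {V,D}; 6:keeskthi {N}; 7:vaitsnouk {D}; 8:chaiso {V}.
At position 1, choosing V makes rule 5 impossible to satisfy; hence D.
The remaining ambiguous positions (2, 3, 4, 5) are resolved jointly — only one combination satisfies every rule.
That leaves exactly one tagging: D N V N D N D V.
Check: rule 1 satisfied; rule 2 satisfied; rule 3 satisfied; rule 4 satisfied; rule 5 satisfied.

D N V N D N D V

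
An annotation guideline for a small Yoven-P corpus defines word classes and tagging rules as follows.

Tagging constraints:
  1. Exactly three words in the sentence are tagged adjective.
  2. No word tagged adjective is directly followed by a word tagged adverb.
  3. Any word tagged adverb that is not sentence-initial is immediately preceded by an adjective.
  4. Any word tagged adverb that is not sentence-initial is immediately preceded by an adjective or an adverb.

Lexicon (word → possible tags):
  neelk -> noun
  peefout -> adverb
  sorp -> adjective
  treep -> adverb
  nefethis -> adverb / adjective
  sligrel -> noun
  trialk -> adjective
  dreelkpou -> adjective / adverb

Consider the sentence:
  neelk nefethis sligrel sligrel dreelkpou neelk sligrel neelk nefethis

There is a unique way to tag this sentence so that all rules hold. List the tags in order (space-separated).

noun adjective noun noun adjective noun noun noun adjective

Candidates per position — 1:neelk {noun}; 2:nefethis {adverb,adjective}; 3:sligrel {noun}; 4:sligrel {noun}; 5:dreelkpou {adjective,adverb}; 6:neelk {noun}; 7:sligrel {noun}; 8:neelk {noun}; 9:nefethis {adverb,adjective}.
At position 2, choosing adverb makes rule 1 impossible to satisfy; hence adjective.
At position 5, choosing adverb makes rule 1 impossible to satisfy; hence adjective.
At position 9, choosing adverb makes rule 1 impossible to satisfy; hence adjective.
The unique satisfying tagging is: noun adjective noun noun adjective noun noun noun adjective.
Verifying each rule — rule 1 ok; rule 2 ok; rule 3 ok; rule 4 ok.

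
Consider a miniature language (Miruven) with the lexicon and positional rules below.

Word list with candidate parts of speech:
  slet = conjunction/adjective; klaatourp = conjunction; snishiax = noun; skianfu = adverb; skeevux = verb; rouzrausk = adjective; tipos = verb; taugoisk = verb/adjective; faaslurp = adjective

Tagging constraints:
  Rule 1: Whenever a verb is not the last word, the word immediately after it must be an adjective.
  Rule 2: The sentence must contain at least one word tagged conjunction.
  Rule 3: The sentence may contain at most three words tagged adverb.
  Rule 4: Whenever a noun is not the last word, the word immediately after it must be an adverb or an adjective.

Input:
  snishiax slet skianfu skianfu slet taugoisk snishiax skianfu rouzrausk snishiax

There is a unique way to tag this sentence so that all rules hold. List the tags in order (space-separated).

noun adjective adverb adverb conjunction adjective noun adverb adjective noun

Candidates per position — 1:snishiax {noun}; 2:slet {conjunction,adjective}; 3:skianfu {adverb}; 4:skianfu {adverb}; 5:slet {conjunction,adjective}; 6:taugoisk {verb,adjective}; 7:snishiax {noun}; 8:skianfu {adverb}; 9:rouzrausk {adjective}; 10:snishiax {noun}.
Position 2: conjunction is ruled out by rule 4; that leaves adjective.
Position 5: adjective is ruled out by rule 2; that leaves conjunction.
Position 6: verb is ruled out by rule 1; that leaves adjective.
The only consistent sequence is: noun adjective adverb adverb conjunction adjective noun adverb adjective noun.
Verifying each rule — rule 1 ✓; rule 2 ✓; rule 3 ✓; rule 4 ✓.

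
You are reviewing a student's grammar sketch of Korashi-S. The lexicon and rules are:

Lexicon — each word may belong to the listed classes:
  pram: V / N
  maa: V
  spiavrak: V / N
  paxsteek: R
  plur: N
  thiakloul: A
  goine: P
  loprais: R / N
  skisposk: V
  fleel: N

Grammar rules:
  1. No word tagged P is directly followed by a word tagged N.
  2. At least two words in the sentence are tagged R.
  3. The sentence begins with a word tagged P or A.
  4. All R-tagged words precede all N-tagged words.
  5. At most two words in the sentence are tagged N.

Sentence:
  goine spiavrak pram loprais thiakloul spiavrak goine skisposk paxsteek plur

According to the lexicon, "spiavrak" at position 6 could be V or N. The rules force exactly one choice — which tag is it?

Candidates per position — 1:goine {P}; 2:spiavrak {V,N}; 3:pram {V,N}; 4:loprais {R,N}; 5:thiakloul {A}; 6:spiavrak {V,N}; 7:goine {P}; 8:skisposk {V}; 9:paxsteek {R}; 10:plur {N}.
If word 2 were N, no tagging could satisfy rule 1; so word 2 is V.
If word 3 were N, no tagging could satisfy rule 4; so word 3 is V.
If word 4 were N, no tagging could satisfy rule 2; so word 4 is R.
If word 6 were N, no tagging could satisfy rule 4; so word 6 is V.
So the tagging must be: P V V R A V P V R N.
Check: rule 1 holds; rule 2 holds; rule 3 holds; rule 4 holds; rule 5 holds.

V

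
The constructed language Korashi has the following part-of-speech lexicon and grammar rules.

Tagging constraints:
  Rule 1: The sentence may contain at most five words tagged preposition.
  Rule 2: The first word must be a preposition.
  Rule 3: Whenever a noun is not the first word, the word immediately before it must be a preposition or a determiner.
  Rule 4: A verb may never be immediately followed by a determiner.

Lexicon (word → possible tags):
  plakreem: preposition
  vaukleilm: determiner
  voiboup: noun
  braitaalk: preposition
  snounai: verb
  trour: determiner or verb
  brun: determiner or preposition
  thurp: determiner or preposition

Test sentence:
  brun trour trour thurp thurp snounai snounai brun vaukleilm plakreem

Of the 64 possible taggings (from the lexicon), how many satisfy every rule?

8

Candidates per position — 1:brun {determiner,preposition}; 2:trour {determiner,verb}; 3:trour {determiner,verb}; 4:thurp {determiner,preposition}; 5:thurp {determiner,preposition}; 6:snounai {verb}; 7:snounai {verb}; 8:brun {determiner,preposition}; 9:vaukleilm {determiner}; 10:plakreem {preposition}.
There are 64 candidate sequences in total.
Checking each against the rules leaves 8 sequences.
Count = 8.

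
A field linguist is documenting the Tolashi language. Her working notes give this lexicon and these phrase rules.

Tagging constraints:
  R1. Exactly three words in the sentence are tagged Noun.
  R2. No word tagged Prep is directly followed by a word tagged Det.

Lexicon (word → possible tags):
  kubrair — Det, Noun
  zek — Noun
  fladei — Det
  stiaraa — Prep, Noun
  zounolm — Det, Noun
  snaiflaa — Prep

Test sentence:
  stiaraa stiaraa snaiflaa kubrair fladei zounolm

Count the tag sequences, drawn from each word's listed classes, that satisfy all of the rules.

3

Candidates per position — 1:stiaraa {Prep,Noun}; 2:stiaraa {Prep,Noun}; 3:snaiflaa {Prep}; 4:kubrair {Det,Noun}; 5:fladei {Det}; 6:zounolm {Det,Noun}.
There are 16 candidate sequences in total.
The sequences that satisfy every rule: Prep Noun Prep Noun Det Noun; Noun Prep Prep Noun Det Noun; Noun Noun Prep Noun Det Det.
Count = 3.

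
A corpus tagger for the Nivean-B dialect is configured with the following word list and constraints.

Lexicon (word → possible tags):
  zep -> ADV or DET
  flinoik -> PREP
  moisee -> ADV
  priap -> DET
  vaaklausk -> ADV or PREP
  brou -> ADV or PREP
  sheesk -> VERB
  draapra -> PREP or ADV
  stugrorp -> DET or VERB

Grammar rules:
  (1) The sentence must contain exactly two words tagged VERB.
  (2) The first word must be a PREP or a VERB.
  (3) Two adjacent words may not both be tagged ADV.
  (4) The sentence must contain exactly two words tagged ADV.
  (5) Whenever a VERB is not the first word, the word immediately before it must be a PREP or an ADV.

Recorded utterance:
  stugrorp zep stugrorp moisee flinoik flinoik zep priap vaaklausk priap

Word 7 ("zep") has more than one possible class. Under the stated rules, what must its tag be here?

Candidates per position — 1:stugrorp {DET,VERB}; 2:zep {ADV,DET}; 3:stugrorp {DET,VERB}; 4:moisee {ADV}; 5:flinoik {PREP}; 6:flinoik {PREP}; 7:zep {ADV,DET}; 8:priap {DET}; 9:vaaklausk {ADV,PREP}; 10:priap {DET}.
Word 1 cannot be DET — rule 1 would then fail for every completion. It is VERB.
Word 3 cannot be DET — rule 1 would then fail for every completion. It is VERB.
Word 2 cannot be DET — rule 5 would then fail for every completion. It is ADV.
Word 7 cannot be ADV — rule 4 would then fail for every completion. It is DET.
Word 9 cannot be ADV — rule 4 would then fail for every completion. It is PREP.
The only consistent sequence is: VERB ADV VERB ADV PREP PREP DET DET PREP DET.
Check: rule 1 ok; rule 2 ok; rule 3 ok; rule 4 ok; rule 5 ok.

DET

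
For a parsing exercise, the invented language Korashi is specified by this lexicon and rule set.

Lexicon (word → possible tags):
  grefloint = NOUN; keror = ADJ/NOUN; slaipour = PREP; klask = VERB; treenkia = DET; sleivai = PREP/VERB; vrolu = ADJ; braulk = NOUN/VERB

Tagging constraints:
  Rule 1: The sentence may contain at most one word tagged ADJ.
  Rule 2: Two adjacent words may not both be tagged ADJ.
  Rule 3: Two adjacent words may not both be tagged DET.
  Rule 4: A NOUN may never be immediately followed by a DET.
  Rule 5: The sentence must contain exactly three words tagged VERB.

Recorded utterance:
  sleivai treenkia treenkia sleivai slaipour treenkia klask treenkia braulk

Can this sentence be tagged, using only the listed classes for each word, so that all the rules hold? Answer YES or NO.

NO

Candidates per position — 1:sleivai {PREP,VERB}; 2:treenkia {DET}; 3:treenkia {DET}; 4:sleivai {PREP,VERB}; 5:slaipour {PREP}; 6:treenkia {DET}; 7:klask {VERB}; 8:treenkia {DET}; 9:braulk {NOUN,VERB}.
Rule 3 cannot be satisfied by any choice of tags from the lexicon.
So there is no consistent tagging.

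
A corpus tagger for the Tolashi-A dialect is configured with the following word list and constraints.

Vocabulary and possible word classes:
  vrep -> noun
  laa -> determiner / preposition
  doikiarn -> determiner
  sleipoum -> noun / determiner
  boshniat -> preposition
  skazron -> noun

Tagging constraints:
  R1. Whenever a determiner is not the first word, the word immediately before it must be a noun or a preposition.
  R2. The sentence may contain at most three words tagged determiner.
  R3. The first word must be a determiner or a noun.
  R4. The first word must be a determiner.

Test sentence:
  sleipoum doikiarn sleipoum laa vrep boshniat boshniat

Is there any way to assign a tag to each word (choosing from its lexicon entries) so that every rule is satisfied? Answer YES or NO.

NO

Candidates per position — 1:sleipoum {noun,determiner}; 2:doikiarn {determiner}; 3:sleipoum {noun,determiner}; 4:laa {determiner,preposition}; 5:vrep {noun}; 6:boshniat {preposition}; 7:boshniat {preposition}.
Every candidate sequence violates at least one rule; no consistent tagging exists.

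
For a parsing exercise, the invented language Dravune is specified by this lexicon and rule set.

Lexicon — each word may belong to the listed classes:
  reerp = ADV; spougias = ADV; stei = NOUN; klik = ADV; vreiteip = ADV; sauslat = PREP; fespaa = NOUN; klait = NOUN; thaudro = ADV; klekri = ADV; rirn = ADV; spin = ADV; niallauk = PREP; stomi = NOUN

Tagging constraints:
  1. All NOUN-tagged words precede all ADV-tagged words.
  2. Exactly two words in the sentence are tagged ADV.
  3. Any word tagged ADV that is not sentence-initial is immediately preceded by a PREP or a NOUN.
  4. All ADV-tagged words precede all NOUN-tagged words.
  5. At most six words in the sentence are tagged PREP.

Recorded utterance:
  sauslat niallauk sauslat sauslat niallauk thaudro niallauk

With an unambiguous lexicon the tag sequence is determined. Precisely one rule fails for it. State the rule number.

2

Fixed tagging: PREP PREP PREP PREP PREP ADV PREP.
Applying the rules: R1 ok, R2 fails, R3 ok, R4 ok, R5 ok.
Only rule 2 fails.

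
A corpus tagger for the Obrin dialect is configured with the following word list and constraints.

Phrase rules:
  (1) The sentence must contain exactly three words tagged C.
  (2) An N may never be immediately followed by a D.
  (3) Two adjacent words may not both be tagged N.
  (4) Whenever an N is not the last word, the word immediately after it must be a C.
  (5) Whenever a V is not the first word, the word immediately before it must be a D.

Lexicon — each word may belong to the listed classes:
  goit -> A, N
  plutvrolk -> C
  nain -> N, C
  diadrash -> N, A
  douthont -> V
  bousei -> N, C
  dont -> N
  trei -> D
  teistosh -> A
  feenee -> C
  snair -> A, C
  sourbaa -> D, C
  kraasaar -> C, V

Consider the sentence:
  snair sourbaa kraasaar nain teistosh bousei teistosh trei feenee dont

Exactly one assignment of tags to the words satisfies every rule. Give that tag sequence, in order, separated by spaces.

Candidates per position — 1:snair {A,C}; 2:sourbaa {D,C}; 3:kraasaar {C,V}; 4:nain {N,C}; 5:teistosh {A}; 6:bousei {N,C}; 7:teistosh {A}; 8:trei {D}; 9:feenee {C}; 10:dont {N}.
Position 4: N is ruled out by rule 4; that leaves C.
Position 6: N is ruled out by rule 4; that leaves C.
Position 1: C is ruled out by rule 1; that leaves A.
Position 2: C is ruled out by rule 1; that leaves D.
Position 3: C is ruled out by rule 1; that leaves V.
The unique satisfying tagging is: A D V C A C A D C N.
Checking: rule 1 ok; rule 2 ok; rule 3 ok; rule 4 ok; rule 5 ok.

A D V C A C A D C N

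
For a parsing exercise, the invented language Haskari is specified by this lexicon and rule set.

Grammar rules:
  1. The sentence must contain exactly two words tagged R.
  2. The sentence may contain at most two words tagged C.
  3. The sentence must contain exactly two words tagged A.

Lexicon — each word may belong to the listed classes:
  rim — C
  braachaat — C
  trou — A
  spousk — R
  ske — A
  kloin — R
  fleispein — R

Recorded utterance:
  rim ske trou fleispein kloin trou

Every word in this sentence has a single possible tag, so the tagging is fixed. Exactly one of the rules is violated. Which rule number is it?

Fixed tagging: C A A R R A.
Rule check: R1 ok, R2 ok, R3 fails.
Only rule 3 fails.

3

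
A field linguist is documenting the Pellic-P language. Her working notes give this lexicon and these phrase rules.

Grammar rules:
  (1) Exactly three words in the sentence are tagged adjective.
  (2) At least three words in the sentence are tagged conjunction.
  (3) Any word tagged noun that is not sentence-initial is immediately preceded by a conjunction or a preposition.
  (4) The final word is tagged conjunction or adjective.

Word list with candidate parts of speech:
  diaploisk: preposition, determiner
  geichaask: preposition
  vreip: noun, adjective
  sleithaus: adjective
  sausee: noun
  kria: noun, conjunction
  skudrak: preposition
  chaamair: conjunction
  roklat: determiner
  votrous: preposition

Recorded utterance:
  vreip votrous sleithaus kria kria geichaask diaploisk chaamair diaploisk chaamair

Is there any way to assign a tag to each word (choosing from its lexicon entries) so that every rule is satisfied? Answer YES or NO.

NO

Candidates per position — 1:vreip {noun,adjective}; 2:votrous {preposition}; 3:sleithaus {adjective}; 4:kria {noun,conjunction}; 5:kria {noun,conjunction}; 6:geichaask {preposition}; 7:diaploisk {preposition,determiner}; 8:chaamair {conjunction}; 9:diaploisk {preposition,determiner}; 10:chaamair {conjunction}.
Rule 1 cannot be satisfied by any choice of tags from the lexicon.
So there is no consistent tagging.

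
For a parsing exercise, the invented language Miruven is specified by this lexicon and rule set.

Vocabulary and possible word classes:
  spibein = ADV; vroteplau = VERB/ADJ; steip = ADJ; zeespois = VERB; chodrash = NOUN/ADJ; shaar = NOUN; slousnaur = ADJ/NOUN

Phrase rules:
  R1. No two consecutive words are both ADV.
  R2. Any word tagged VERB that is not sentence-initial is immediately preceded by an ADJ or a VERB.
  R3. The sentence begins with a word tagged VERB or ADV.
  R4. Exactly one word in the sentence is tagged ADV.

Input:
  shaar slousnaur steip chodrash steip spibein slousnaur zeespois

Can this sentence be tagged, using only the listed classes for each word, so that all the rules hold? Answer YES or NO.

Candidates per position — 1:shaar {NOUN}; 2:slousnaur {ADJ,NOUN}; 3:steip {ADJ}; 4:chodrash {NOUN,ADJ}; 5:steip {ADJ}; 6:spibein {ADV}; 7:slousnaur {ADJ,NOUN}; 8:zeespois {VERB}.
Rule 3 cannot be satisfied by any choice of tags from the lexicon.
So there is no consistent tagging.

NO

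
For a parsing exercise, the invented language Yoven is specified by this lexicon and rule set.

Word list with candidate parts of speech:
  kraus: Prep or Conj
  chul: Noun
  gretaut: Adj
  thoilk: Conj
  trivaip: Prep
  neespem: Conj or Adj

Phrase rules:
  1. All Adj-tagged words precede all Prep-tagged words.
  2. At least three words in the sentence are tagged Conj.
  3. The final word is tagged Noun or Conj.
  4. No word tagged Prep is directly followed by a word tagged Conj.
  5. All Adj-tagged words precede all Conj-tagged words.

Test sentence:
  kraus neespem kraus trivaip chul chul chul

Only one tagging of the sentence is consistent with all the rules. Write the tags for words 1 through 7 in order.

Conj Conj Conj Prep Noun Noun Noun

Candidates per position — 1:kraus {Prep,Conj}; 2:neespem {Conj,Adj}; 3:kraus {Prep,Conj}; 4:trivaip {Prep}; 5:chul {Noun}; 6:chul {Noun}; 7:chul {Noun}.
Word 1 cannot be Prep — rule 2 would then fail for every completion. It is Conj.
Word 2 cannot be Adj — rule 2 would then fail for every completion. It is Conj.
Word 3 cannot be Prep — rule 2 would then fail for every completion. It is Conj.
The unique satisfying tagging is: Conj Conj Conj Prep Noun Noun Noun.
Verifying each rule — rule 1 ok; rule 2 ok; rule 3 ok; rule 4 ok; rule 5 ok.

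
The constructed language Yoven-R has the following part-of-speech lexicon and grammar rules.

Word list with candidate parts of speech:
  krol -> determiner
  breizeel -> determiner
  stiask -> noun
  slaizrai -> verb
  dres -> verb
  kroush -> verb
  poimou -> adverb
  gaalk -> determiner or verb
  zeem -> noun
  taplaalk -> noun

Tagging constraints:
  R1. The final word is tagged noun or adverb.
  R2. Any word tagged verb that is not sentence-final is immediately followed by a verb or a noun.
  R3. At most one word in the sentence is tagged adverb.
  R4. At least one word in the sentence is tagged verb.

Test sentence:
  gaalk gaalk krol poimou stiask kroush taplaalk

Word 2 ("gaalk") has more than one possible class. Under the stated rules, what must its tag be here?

determiner

Candidates per position — 1:gaalk {determiner,verb}; 2:gaalk {determiner,verb}; 3:krol {determiner}; 4:poimou {adverb}; 5:stiask {noun}; 6:kroush {verb}; 7:taplaalk {noun}.
Position 1: verb is ruled out by rule 2; that leaves determiner.
Position 2: verb is ruled out by rule 2; that leaves determiner.
That leaves exactly one tagging: determiner determiner determiner adverb noun verb noun.
Check: rule 1 satisfied; rule 2 satisfied; rule 3 satisfied; rule 4 satisfied.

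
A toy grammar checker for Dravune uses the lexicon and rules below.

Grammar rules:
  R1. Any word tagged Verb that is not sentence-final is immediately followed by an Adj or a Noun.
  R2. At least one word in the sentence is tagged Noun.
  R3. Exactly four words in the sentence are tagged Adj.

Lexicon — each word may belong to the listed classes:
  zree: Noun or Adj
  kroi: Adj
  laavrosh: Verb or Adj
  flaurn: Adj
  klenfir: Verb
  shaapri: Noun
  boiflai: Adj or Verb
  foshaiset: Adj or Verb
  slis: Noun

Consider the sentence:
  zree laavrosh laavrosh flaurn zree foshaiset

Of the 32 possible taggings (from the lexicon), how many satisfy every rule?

7

Candidates per position — 1:zree {Noun,Adj}; 2:laavrosh {Verb,Adj}; 3:laavrosh {Verb,Adj}; 4:flaurn {Adj}; 5:zree {Noun,Adj}; 6:foshaiset {Adj,Verb}.
There are 32 candidate sequences in total.
Checking each against the rules leaves 7 sequences.
Count = 7.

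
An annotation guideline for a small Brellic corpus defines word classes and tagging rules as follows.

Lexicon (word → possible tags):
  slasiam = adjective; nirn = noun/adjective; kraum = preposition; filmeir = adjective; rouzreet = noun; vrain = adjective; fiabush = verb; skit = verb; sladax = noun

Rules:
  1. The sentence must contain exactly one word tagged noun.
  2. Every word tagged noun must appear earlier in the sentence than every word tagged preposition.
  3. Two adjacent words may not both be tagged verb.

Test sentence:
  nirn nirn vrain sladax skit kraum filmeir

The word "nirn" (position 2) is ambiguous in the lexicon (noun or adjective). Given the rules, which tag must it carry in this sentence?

Candidates per position — 1:nirn {noun,adjective}; 2:nirn {noun,adjective}; 3:vrain {adjective}; 4:sladax {noun}; 5:skit {verb}; 6:kraum {preposition}; 7:filmeir {adjective}.
Position 1: tagging it noun would leave rule 1 unsatisfiable, so it must be adjective.
Position 2: tagging it noun would leave rule 1 unsatisfiable, so it must be adjective.
That leaves exactly one tagging: adjective adjective adjective noun verb preposition adjective.
Verifying each rule — rule 1 ✓; rule 2 ✓; rule 3 ✓.

adjective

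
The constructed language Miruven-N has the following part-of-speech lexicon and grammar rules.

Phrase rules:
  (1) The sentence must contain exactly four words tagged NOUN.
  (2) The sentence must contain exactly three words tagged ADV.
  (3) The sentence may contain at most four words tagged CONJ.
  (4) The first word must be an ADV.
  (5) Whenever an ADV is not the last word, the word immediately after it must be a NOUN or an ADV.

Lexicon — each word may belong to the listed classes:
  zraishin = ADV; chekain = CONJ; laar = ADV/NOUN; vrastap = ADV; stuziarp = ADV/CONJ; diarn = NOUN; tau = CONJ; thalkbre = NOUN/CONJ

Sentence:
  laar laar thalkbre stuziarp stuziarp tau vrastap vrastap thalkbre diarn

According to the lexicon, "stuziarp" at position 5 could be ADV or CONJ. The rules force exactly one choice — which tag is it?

CONJ

Candidates per position — 1:laar {ADV,NOUN}; 2:laar {ADV,NOUN}; 3:thalkbre {NOUN,CONJ}; 4:stuziarp {ADV,CONJ}; 5:stuziarp {ADV,CONJ}; 6:tau {CONJ}; 7:vrastap {ADV}; 8:vrastap {ADV}; 9:thalkbre {NOUN,CONJ}; 10:diarn {NOUN}.
Word 1 cannot be NOUN — rule 4 would then fail for every completion. It is ADV.
Word 2 cannot be ADV — rule 1 would then fail for every completion. It is NOUN.
Word 3 cannot be CONJ — rule 1 would then fail for every completion. It is NOUN.
Word 4 cannot be ADV — rule 2 would then fail for every completion. It is CONJ.
Word 5 cannot be ADV — rule 2 would then fail for every completion. It is CONJ.
Word 9 cannot be CONJ — rule 1 would then fail for every completion. It is NOUN.
So the tagging must be: ADV NOUN NOUN CONJ CONJ CONJ ADV ADV NOUN NOUN.
Verifying each rule — rule 1 satisfied; rule 2 satisfied; rule 3 satisfied; rule 4 satisfied; rule 5 satisfied.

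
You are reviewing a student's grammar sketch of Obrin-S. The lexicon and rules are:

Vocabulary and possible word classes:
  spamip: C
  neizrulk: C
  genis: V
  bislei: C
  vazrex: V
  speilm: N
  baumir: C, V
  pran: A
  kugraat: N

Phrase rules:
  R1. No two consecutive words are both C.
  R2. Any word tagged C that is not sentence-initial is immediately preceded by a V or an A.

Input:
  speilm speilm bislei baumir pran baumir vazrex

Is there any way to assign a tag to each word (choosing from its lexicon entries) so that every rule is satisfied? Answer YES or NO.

NO

Candidates per position — 1:speilm {N}; 2:speilm {N}; 3:bislei {C}; 4:baumir {C,V}; 5:pran {A}; 6:baumir {C,V}; 7:vazrex {V}.
Rule 2 cannot be satisfied by any choice of tags from the lexicon.
So there is no consistent tagging.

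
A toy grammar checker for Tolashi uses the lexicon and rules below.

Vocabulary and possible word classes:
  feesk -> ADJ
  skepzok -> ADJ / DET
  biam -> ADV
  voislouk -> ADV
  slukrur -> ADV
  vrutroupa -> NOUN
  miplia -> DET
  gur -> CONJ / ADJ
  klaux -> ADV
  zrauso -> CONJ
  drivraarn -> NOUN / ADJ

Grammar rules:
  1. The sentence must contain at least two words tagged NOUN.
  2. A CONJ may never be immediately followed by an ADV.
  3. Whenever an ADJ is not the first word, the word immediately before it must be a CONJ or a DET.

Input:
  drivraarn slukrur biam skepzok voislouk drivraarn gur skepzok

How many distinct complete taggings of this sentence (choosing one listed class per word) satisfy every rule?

Candidates per position — 1:drivraarn {NOUN,ADJ}; 2:slukrur {ADV}; 3:biam {ADV}; 4:skepzok {ADJ,DET}; 5:voislouk {ADV}; 6:drivraarn {NOUN,ADJ}; 7:gur {CONJ,ADJ}; 8:skepzok {ADJ,DET}.
There are 32 candidate sequences in total.
The sequences that satisfy every rule: NOUN ADV ADV DET ADV NOUN CONJ ADJ; NOUN ADV ADV DET ADV NOUN CONJ DET.
Count = 2.

2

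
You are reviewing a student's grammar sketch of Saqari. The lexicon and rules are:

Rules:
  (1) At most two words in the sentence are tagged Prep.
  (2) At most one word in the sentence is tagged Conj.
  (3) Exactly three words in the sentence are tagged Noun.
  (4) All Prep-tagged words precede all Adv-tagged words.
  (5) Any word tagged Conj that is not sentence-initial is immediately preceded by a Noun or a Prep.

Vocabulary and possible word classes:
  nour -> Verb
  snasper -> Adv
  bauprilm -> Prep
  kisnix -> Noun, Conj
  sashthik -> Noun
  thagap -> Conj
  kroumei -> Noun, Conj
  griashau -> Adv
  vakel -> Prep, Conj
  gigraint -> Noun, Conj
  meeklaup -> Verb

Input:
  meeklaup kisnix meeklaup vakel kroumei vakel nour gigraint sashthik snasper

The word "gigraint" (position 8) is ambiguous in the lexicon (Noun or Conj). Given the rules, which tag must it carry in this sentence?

Noun

Candidates per position — 1:meeklaup {Verb}; 2:kisnix {Noun,Conj}; 3:meeklaup {Verb}; 4:vakel {Prep,Conj}; 5:kroumei {Noun,Conj}; 6:vakel {Prep,Conj}; 7:nour {Verb}; 8:gigraint {Noun,Conj}; 9:sashthik {Noun}; 10:snasper {Adv}.
Word 2 cannot be Conj — rule 5 would then fail for every completion. It is Noun.
Word 4 cannot be Conj — rule 5 would then fail for every completion. It is Prep.
Word 8 cannot be Conj — rule 5 would then fail for every completion. It is Noun.
Word 5 cannot be Noun — rule 3 would then fail for every completion. It is Conj.
Word 6 cannot be Conj — rule 2 would then fail for every completion. It is Prep.
The unique satisfying tagging is: Verb Noun Verb Prep Conj Prep Verb Noun Noun Adv.
Checking: rule 1 ok; rule 2 ok; rule 3 ok; rule 4 ok; rule 5 ok.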